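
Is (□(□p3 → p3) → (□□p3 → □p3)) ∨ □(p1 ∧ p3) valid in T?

Tableau for the negation ¬((□(□p3 → p3) → (□□p3 → □p3)) ∨ □(p1 ∧ p3)):
1. ¬((□(□p3 → p3) → (□□p3 → □p3)) ∨ □(p1 ∧ p3)), 0
2. ¬(□(□p3 → p3) → (□□p3 → □p3)), 0   [¬∨-rule on 1]
3. ¬□(p1 ∧ p3), 0   [¬∨-rule on 1]
4. □(□p3 → p3), 0   [¬→-rule on 2]
5. ¬(□□p3 → □p3), 0   [¬→-rule on 2]
6. □□p3, 0   [¬→-rule on 5]
7. ¬□p3, 0   [¬→-rule on 5]
8. □p3 → p3, 0   [□-rule on 4 via 0R0]
9. □p3, 0   [□-rule on 6 via 0R0]
10. p3, 0   [□-rule on 9 via 0R0]
11. ¬(p1 ∧ p3), 1   [¬□-rule on 3: fresh world 1, 0R1]
12. □p3 → p3, 1   [□-rule on 4 via 0R1]
13. □p3, 1   [□-rule on 6 via 0R1]
14. p3, 1   [□-rule on 9 via 0R1]
15. ¬p1, 1   [¬∧-rule on 11 (branches; this branch)]
16. ¬p3, 2   [¬□-rule on 7: fresh world 2, 0R2]
17. □p3 → p3, 2   [□-rule on 4 via 0R2]
18. □p3, 2   [□-rule on 6 via 0R2]
19. p3, 2   [□-rule on 9 via 0R2]
Accessibility: 0R0, 0R1, 0R2, 1R1, 2R2
Branch closes: p3 and ¬p3 both at 2.
Every branch of the negation's tableau closes; the branch above is one of them.

Valid in T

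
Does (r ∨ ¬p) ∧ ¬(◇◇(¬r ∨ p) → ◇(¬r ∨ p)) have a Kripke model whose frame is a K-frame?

Yes, satisfiable

1. (r ∨ ¬p) ∧ ¬(◇◇(¬r ∨ p) → ◇(¬r ∨ p)), u
2. r ∨ ¬p, u   [∧-rule on 1]
3. ¬(◇◇(¬r ∨ p) → ◇(¬r ∨ p)), u   [∧-rule on 1]
4. ◇◇(¬r ∨ p), u   [¬→-rule on 3]
5. ¬◇(¬r ∨ p), u   [¬→-rule on 3]
6. ¬p, u   [∨-rule on 2 (branches; this branch)]
7. ◇(¬r ∨ p), v   [◇-rule on 4: fresh world v, uRv]
8. ¬(¬r ∨ p), v   [¬◇-rule on 5 via uRv]
9. r, v   [¬∨-rule on 8]
10. ¬p, v   [¬∨-rule on 8]
11. ¬r ∨ p, w   [◇-rule on 7: fresh world w, vRw]
12. p, w   [∨-rule on 11 (branches; this branch)]
Accessibility: uRv, vRw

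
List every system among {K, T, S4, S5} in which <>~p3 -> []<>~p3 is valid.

S4-tableau for the negation ~(<>~p3 -> []<>~p3):
1. ~(<>~p3 -> []<>~p3), 0
2. <>~p3, 0
3. ~[]<>~p3, 0
4. ~p3, 1
5. ~<>~p3, 2
6. p3, 2
Accessibility: 0R0, 0R1, 0R2, 1R1, 2R2
Complete open branch: countermodel on an S4-frame, so not valid in S4, nor in K, T (the same frame is also a K-frame and a T-frame).
S5-tableau for the negation ~(<>~p3 -> []<>~p3):
1. ~(<>~p3 -> []<>~p3), 0
2. <>~p3, 0
3. ~[]<>~p3, 0
4. ~p3, 1
5. ~<>~p3, 2
6. p3, 0
7. p3, 1
Accessibility: 0R0, 0R1, 0R2, 1R0, 1R1, 1R2, 2R0, 2R1, 2R2
Branch closes: p3 and ~p3 both at 1.
Every branch closes (one shown): valid in S5.

S5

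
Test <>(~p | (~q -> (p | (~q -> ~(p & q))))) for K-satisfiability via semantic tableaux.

Yes, satisfiable

1. <>(~p | (~q -> (p | (~q -> ~(p & q))))), u
2. ~p | (~q -> (p | (~q -> ~(p & q)))), v
3. ~q -> (p | (~q -> ~(p & q))), v
4. p | (~q -> ~(p & q)), v
5. ~q -> ~(p & q), v
6. ~(p & q), v
7. ~q, v
Accessibility: uRv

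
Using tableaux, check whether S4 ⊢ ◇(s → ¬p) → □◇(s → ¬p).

Tableau for the negation ¬(◇(s → ¬p) → □◇(s → ¬p)):
1. ¬(◇(s → ¬p) → □◇(s → ¬p)), w0
2. ◇(s → ¬p), w0
3. ¬□◇(s → ¬p), w0
4. s → ¬p, w1
5. ¬p, w1
6. ¬◇(s → ¬p), w2
7. ¬(s → ¬p), w2
8. s, w2
9. p, w2
Accessibility: w0Rw0, w0Rw1, w0Rw2, w1Rw1, w2Rw2
The negation has an open branch (countermodel exists).

Not valid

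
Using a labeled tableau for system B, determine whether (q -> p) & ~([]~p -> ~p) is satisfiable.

Unsatisfiable

1. (q -> p) & ~([]~p -> ~p), w0
2. q -> p, w0
3. ~([]~p -> ~p), w0
4. []~p, w0
5. p, w0
6. ~p, w0
Accessibility: w0Rw0
Branch closes: p and ~p both at w0.
Every branch closes; the branch above is one of them.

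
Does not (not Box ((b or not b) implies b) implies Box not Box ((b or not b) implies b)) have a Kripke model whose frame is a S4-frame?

1. not (not Box ((b or not b) implies b) implies Box not Box ((b or not b) implies b)), u
2. not Box ((b or not b) implies b), u
3. not Box not Box ((b or not b) implies b), u
4. not ((b or not b) implies b), v
5. b or not b, v
6. not b, v
7. Box ((b or not b) implies b), w
8. (b or not b) implies b, w
9. b, w
Accessibility: uRu, uRv, uRw, vRv, wRw

Satisfiable (open branch found)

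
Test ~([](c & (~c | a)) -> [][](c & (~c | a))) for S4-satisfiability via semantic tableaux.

1. ~([](c & (~c | a)) -> [][](c & (~c | a))), u
2. [](c & (~c | a)), u
3. ~[][](c & (~c | a)), u
4. c & (~c | a), u
5. c, u
6. ~c | a, u
7. a, u
8. ~[](c & (~c | a)), v
9. c & (~c | a), v
10. c, v
11. ~c | a, v
12. a, v
13. ~(c & (~c | a)), w
14. c & (~c | a), w
15. c, w
16. ~c | a, w
17. ~(~c | a), w
18. ~a, w
19. a, w
Accessibility: uRu, uRv, uRw, vRv, vRw, wRw
Branch closes: a and ~a both at w.
Every branch closes; the branch above is one of them.

Unsatisfiable (every branch closes)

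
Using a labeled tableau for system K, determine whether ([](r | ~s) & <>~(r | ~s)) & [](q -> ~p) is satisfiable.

1. ([](r | ~s) & <>~(r | ~s)) & [](q -> ~p), w0
2. [](r | ~s) & <>~(r | ~s), w0
3. [](q -> ~p), w0
4. [](r | ~s), w0
5. <>~(r | ~s), w0
6. ~(r | ~s), w1
7. ~r, w1
8. s, w1
9. q -> ~p, w1
10. r | ~s, w1
11. ~p, w1
12. ~s, w1
Accessibility: w0Rw1
Branch closes: s and ~s both at w1.
Every branch closes; the branch above is one of them.

Unsatisfiable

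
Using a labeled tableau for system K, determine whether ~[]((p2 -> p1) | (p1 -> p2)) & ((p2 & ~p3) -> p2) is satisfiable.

1. ~[]((p2 -> p1) | (p1 -> p2)) & ((p2 & ~p3) -> p2), u
2. ~[]((p2 -> p1) | (p1 -> p2)), u   [&-rule on 1]
3. (p2 & ~p3) -> p2, u   [&-rule on 1]
4. ~(p2 & ~p3), u   [->-rule on 3 (branches; this branch)]
5. p3, u   [~&-rule on 4 (branches; this branch)]
6. ~((p2 -> p1) | (p1 -> p2)), v   [~[]-rule on 2: fresh world v, uRv]
7. ~(p2 -> p1), v   [~|-rule on 6]
8. ~(p1 -> p2), v   [~|-rule on 6]
9. p2, v   [~->-rule on 7]
10. ~p1, v   [~->-rule on 7]
11. p1, v   [~->-rule on 8]
12. ~p2, v   [~->-rule on 8]
Accessibility: uRv
Branch closes: p1 and ~p1 both at v.
Every branch closes; the branch above is one of them.

Unsatisfiable (every branch closes)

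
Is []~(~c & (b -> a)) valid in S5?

No, not valid

Tableau for the negation ~[]~(~c & (b -> a)):
1. ~[]~(~c & (b -> a)), 0
2. ~c & (b -> a), 1   [~[]-rule on 1: fresh world 1, 0R1]
3. ~c, 1   [&-rule on 2]
4. b -> a, 1   [&-rule on 2]
5. a, 1   [->-rule on 4 (branches; this branch)]
Accessibility: 0R0, 0R1, 1R0, 1R1
The negation has an open branch (countermodel exists).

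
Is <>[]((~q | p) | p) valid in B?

Invalid (countermodel exists)

Tableau for the negation ~<>[]((~q | p) | p):
1. ~<>[]((~q | p) | p), u
2. ~[]((~q | p) | p), u
3. ~((~q | p) | p), v
4. ~(~q | p), v
5. ~p, v
6. q, v
7. ~[]((~q | p) | p), v
8. ~((~q | p) | p), w
9. ~(~q | p), w
10. ~p, w
11. q, w
Accessibility: uRu, uRv, vRu, vRv, vRw, wRv, wRw
The negation has an open branch (countermodel exists).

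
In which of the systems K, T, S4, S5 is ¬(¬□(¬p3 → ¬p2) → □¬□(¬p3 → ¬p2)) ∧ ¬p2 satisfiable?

S4-tableau for the formula:
1. ¬(¬□(¬p3 → ¬p2) → □¬□(¬p3 → ¬p2)) ∧ ¬p2, 0
2. ¬(¬□(¬p3 → ¬p2) → □¬□(¬p3 → ¬p2)), 0   [∧-rule on 1]
3. ¬p2, 0   [∧-rule on 1]
4. ¬□(¬p3 → ¬p2), 0   [¬→-rule on 2]
5. ¬□¬□(¬p3 → ¬p2), 0   [¬→-rule on 2]
6. ¬(¬p3 → ¬p2), 1   [¬□-rule on 4: fresh world 1, 0R1]
7. ¬p3, 1   [¬→-rule on 6]
8. p2, 1   [¬→-rule on 6]
9. □(¬p3 → ¬p2), 2   [¬□-rule on 5: fresh world 2, 0R2]
10. ¬p3 → ¬p2, 2   [□-rule on 9 via 2R2]
11. ¬p2, 2   [→-rule on 10 (branches; this branch)]
Accessibility: 0R0, 0R1, 0R2, 1R1, 2R2
Complete open branch: satisfiable in S4, hence also in K, T (this S4-model is also a K-model and a T-model).
S5-tableau for the formula:
1. ¬(¬□(¬p3 → ¬p2) → □¬□(¬p3 → ¬p2)) ∧ ¬p2, 0
2. ¬(¬□(¬p3 → ¬p2) → □¬□(¬p3 → ¬p2)), 0   [∧-rule on 1]
3. ¬p2, 0   [∧-rule on 1]
4. ¬□(¬p3 → ¬p2), 0   [¬→-rule on 2]
5. ¬□¬□(¬p3 → ¬p2), 0   [¬→-rule on 2]
6. ¬(¬p3 → ¬p2), 1   [¬□-rule on 4: fresh world 1, 0R1]
7. ¬p3, 1   [¬→-rule on 6]
8. p2, 1   [¬→-rule on 6]
9. □(¬p3 → ¬p2), 2   [¬□-rule on 5: fresh world 2, 0R2]
10. ¬p3 → ¬p2, 0   [□-rule on 9 via 2R0]
11. ¬p3 → ¬p2, 1   [□-rule on 9 via 2R1]
12. ¬p3 → ¬p2, 2   [□-rule on 9 via 2R2]
13. ¬p2, 1   [→-rule on 11 (branches; this branch)]
Accessibility: 0R0, 0R1, 0R2, 1R0, 1R1, 1R2, 2R0, 2R1, 2R2
Branch closes: p2 and ¬p2 both at 1.
Every branch closes (one shown): unsatisfiable in S5.

K, T, S4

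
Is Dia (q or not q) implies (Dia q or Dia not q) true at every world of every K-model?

Valid

Tableau for the negation not (Dia (q or not q) implies (Dia q or Dia not q)):
1. not (Dia (q or not q) implies (Dia q or Dia not q)), w0
2. Dia (q or not q), w0   [neg-implies-rule on 1]
3. not (Dia q or Dia not q), w0   [neg-implies-rule on 1]
4. not Dia q, w0   [neg-or-rule on 3]
5. not Dia not q, w0   [neg-or-rule on 3]
6. q or not q, w1   [Dia-rule on 2: fresh world w1, w0Rw1]
7. not q, w1   [neg-Dia-rule on 4 via w0Rw1]
8. q, w1   [neg-Dia-rule on 5 via w0Rw1]
Accessibility: w0Rw1
Branch closes: q and not q both at w1.
All branches of the negation close; one closing branch shown above.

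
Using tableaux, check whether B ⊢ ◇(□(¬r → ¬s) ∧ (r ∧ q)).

Tableau for the negation ¬◇(□(¬r → ¬s) ∧ (r ∧ q)):
1. ¬◇(□(¬r → ¬s) ∧ (r ∧ q)), 0
2. ¬(□(¬r → ¬s) ∧ (r ∧ q)), 0
3. ¬(r ∧ q), 0
4. ¬q, 0
Accessibility: 0R0
The negation has an open branch (countermodel exists).

Not valid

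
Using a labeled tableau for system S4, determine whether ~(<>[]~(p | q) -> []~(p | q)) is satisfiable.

1. ~(<>[]~(p | q) -> []~(p | q)), 0
2. <>[]~(p | q), 0
3. ~[]~(p | q), 0
4. []~(p | q), 1
5. ~(p | q), 1
6. ~p, 1
7. ~q, 1
8. p | q, 2
9. q, 2
Accessibility: 0R0, 0R1, 0R2, 1R1, 2R2

Satisfiable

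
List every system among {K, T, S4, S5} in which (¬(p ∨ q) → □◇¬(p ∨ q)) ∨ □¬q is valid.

S5

S4-tableau for the negation ¬((¬(p ∨ q) → □◇¬(p ∨ q)) ∨ □¬q):
1. ¬((¬(p ∨ q) → □◇¬(p ∨ q)) ∨ □¬q), w0
2. ¬(¬(p ∨ q) → □◇¬(p ∨ q)), w0   [¬∨-rule on 1]
3. ¬□¬q, w0   [¬∨-rule on 1]
4. ¬(p ∨ q), w0   [¬→-rule on 2]
5. ¬□◇¬(p ∨ q), w0   [¬→-rule on 2]
6. ¬p, w0   [¬∨-rule on 4]
7. ¬q, w0   [¬∨-rule on 4]
8. q, w1   [¬□-rule on 3: fresh world w1, w0Rw1]
9. ¬◇¬(p ∨ q), w2   [¬□-rule on 5: fresh world w2, w0Rw2]
10. p ∨ q, w2   [¬◇-rule on 9 via w2Rw2]
11. q, w2   [∨-rule on 10 (branches; this branch)]
Accessibility: w0Rw0, w0Rw1, w0Rw2, w1Rw1, w2Rw2
Complete open branch: countermodel on an S4-frame, so not valid in S4, nor in K, T (the same frame is also a K-frame and a T-frame).
S5-tableau for the negation ¬((¬(p ∨ q) → □◇¬(p ∨ q)) ∨ □¬q):
1. ¬((¬(p ∨ q) → □◇¬(p ∨ q)) ∨ □¬q), w0
2. ¬(¬(p ∨ q) → □◇¬(p ∨ q)), w0   [¬∨-rule on 1]
3. ¬□¬q, w0   [¬∨-rule on 1]
4. ¬(p ∨ q), w0   [¬→-rule on 2]
5. ¬□◇¬(p ∨ q), w0   [¬→-rule on 2]
6. ¬p, w0   [¬∨-rule on 4]
7. ¬q, w0   [¬∨-rule on 4]
8. q, w1   [¬□-rule on 3: fresh world w1, w0Rw1]
9. ¬◇¬(p ∨ q), w2   [¬□-rule on 5: fresh world w2, w0Rw2]
10. p ∨ q, w0   [¬◇-rule on 9 via w2Rw0]
11. p ∨ q, w1   [¬◇-rule on 9 via w2Rw1]
12. p ∨ q, w2   [¬◇-rule on 9 via w2Rw2]
13. q, w0   [∨-rule on 10 (branches; this branch)]
Accessibility: w0Rw0, w0Rw1, w0Rw2, w1Rw0, w1Rw1, w1Rw2, w2Rw0, w2Rw1, w2Rw2
Branch closes: q and ¬q both at w0.
Every branch closes (one shown): valid in S5.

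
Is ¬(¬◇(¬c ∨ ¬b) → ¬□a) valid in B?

Tableau for the negation ¬◇(¬c ∨ ¬b) → ¬□a:
1. ¬◇(¬c ∨ ¬b) → ¬□a, 0
2. ¬□a, 0   [→-rule on 1 (branches; this branch)]
3. ¬a, 1   [¬□-rule on 2: fresh world 1, 0R1]
Accessibility: 0R0, 0R1, 1R0, 1R1
The negation has an open branch (countermodel exists).

Invalid (countermodel exists)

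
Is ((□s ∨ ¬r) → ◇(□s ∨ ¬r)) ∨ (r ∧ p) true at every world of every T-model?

Valid

Tableau for the negation ¬(((□s ∨ ¬r) → ◇(□s ∨ ¬r)) ∨ (r ∧ p)):
1. ¬(((□s ∨ ¬r) → ◇(□s ∨ ¬r)) ∨ (r ∧ p)), u
2. ¬((□s ∨ ¬r) → ◇(□s ∨ ¬r)), u
3. ¬(r ∧ p), u
4. □s ∨ ¬r, u
5. ¬◇(□s ∨ ¬r), u
6. ¬(□s ∨ ¬r), u
7. ¬□s, u
8. r, u
9. ¬p, u
10. □s, u
11. s, u
12. ¬s, v
13. ¬(□s ∨ ¬r), v
14. ¬□s, v
15. r, v
16. s, v
Accessibility: uRu, uRv, vRv
Branch closes: s and ¬s both at v.
All branches of the negation close; one closing branch shown above.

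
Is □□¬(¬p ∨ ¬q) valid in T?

Tableau for the negation ¬□□¬(¬p ∨ ¬q):
1. ¬□□¬(¬p ∨ ¬q), w0
2. ¬□¬(¬p ∨ ¬q), w1   [¬□-rule on 1: fresh world w1, w0Rw1]
3. ¬p ∨ ¬q, w2   [¬□-rule on 2: fresh world w2, w1Rw2]
4. ¬q, w2   [∨-rule on 3 (branches; this branch)]
Accessibility: w0Rw0, w0Rw1, w1Rw1, w1Rw2, w2Rw2
The negation has an open branch (countermodel exists).

No, not valid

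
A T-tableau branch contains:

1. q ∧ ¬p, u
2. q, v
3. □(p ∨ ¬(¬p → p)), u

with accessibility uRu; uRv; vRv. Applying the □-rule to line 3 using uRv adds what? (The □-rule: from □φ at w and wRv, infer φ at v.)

p ∨ ¬(¬p → p), v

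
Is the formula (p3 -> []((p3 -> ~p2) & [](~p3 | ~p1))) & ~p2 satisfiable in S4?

1. (p3 -> []((p3 -> ~p2) & [](~p3 | ~p1))) & ~p2, u
2. p3 -> []((p3 -> ~p2) & [](~p3 | ~p1)), u   [&-rule on 1]
3. ~p2, u   [&-rule on 1]
4. []((p3 -> ~p2) & [](~p3 | ~p1)), u   [->-rule on 2 (branches; this branch)]
5. (p3 -> ~p2) & [](~p3 | ~p1), u   [[]-rule on 4 via uRu]
6. p3 -> ~p2, u   [&-rule on 5]
7. [](~p3 | ~p1), u   [&-rule on 5]
8. ~p3 | ~p1, u   [[]-rule on 7 via uRu]
9. ~p1, u   [|-rule on 8 (branches; this branch)]
Accessibility: uRu

Yes, satisfiable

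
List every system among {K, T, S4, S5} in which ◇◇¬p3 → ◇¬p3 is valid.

S4, S5

S4-tableau for the negation ¬(◇◇¬p3 → ◇¬p3):
1. ¬(◇◇¬p3 → ◇¬p3), u
2. ◇◇¬p3, u   [¬→-rule on 1]
3. ¬◇¬p3, u   [¬→-rule on 1]
4. p3, u   [¬◇-rule on 3 via uRu]
5. ◇¬p3, v   [◇-rule on 2: fresh world v, uRv]
6. p3, v   [¬◇-rule on 3 via uRv]
7. ¬p3, w   [◇-rule on 5: fresh world w, vRw]
8. p3, w   [¬◇-rule on 3 via uRw]
Accessibility: uRu, uRv, uRw, vRv, vRw, wRw
Branch closes: p3 and ¬p3 both at w.
Every branch closes (one shown): valid in S4, hence also in S5 (every theorem of S4 is a theorem of S5).
T-tableau for the negation ¬(◇◇¬p3 → ◇¬p3):
1. ¬(◇◇¬p3 → ◇¬p3), u
2. ◇◇¬p3, u   [¬→-rule on 1]
3. ¬◇¬p3, u   [¬→-rule on 1]
4. p3, u   [¬◇-rule on 3 via uRu]
5. ◇¬p3, v   [◇-rule on 2: fresh world v, uRv]
6. p3, v   [¬◇-rule on 3 via uRv]
7. ¬p3, w   [◇-rule on 5: fresh world w, vRw]
Accessibility: uRu, uRv, vRv, vRw, wRw
Complete open branch: countermodel on a T-frame, so not valid in T, nor in K (the same frame is also a K-frame).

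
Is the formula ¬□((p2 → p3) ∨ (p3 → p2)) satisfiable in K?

1. ¬□((p2 → p3) ∨ (p3 → p2)), w0
2. ¬((p2 → p3) ∨ (p3 → p2)), w1
3. ¬(p2 → p3), w1
4. ¬(p3 → p2), w1
5. p2, w1
6. ¬p3, w1
7. p3, w1
8. ¬p2, w1
Accessibility: w0Rw1
Branch closes: p3 and ¬p3 both at w1.
(One branch shown.) All branches close.

Unsatisfiable (every branch closes)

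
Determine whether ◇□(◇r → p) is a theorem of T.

Tableau for the negation ¬◇□(◇r → p):
1. ¬◇□(◇r → p), u
2. ¬□(◇r → p), u   [¬◇-rule on 1 via uRu]
3. ¬(◇r → p), v   [¬□-rule on 2: fresh world v, uRv]
4. ◇r, v   [¬→-rule on 3]
5. ¬p, v   [¬→-rule on 3]
6. ¬□(◇r → p), v   [¬◇-rule on 1 via uRv]
7. r, w   [◇-rule on 4: fresh world w, vRw]
8. ¬(◇r → p), x   [¬□-rule on 6: fresh world x, vRx]
9. ◇r, x   [¬→-rule on 8]
10. ¬p, x   [¬→-rule on 8]
11. r, y   [◇-rule on 9: fresh world y, xRy]
Accessibility: uRu, uRv, vRv, vRw, vRx, wRw, xRx, xRy, yRy
The negation has an open branch (countermodel exists).

No, not valid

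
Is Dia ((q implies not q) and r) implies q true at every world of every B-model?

No, not valid

Tableau for the negation not (Dia ((q implies not q) and r) implies q):
1. not (Dia ((q implies not q) and r) implies q), w0
2. Dia ((q implies not q) and r), w0
3. not q, w0
4. (q implies not q) and r, w1
5. q implies not q, w1
6. r, w1
7. not q, w1
Accessibility: w0Rw0, w0Rw1, w1Rw0, w1Rw1
The negation has an open branch (countermodel exists).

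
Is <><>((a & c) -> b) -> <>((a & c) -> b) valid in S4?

Tableau for the negation ~(<><>((a & c) -> b) -> <>((a & c) -> b)):
1. ~(<><>((a & c) -> b) -> <>((a & c) -> b)), 0
2. <><>((a & c) -> b), 0
3. ~<>((a & c) -> b), 0
4. ~((a & c) -> b), 0
5. a & c, 0
6. ~b, 0
7. a, 0
8. c, 0
9. <>((a & c) -> b), 1
10. ~((a & c) -> b), 1
11. a & c, 1
12. ~b, 1
13. a, 1
14. c, 1
15. (a & c) -> b, 2
16. ~((a & c) -> b), 2
17. a & c, 2
18. ~b, 2
19. a, 2
20. c, 2
21. ~(a & c), 2
22. ~c, 2
Accessibility: 0R0, 0R1, 0R2, 1R1, 1R2, 2R2
Branch closes: c and ~c both at 2.
Every branch of the negation's tableau closes; the branch above is one of them.

Valid in S4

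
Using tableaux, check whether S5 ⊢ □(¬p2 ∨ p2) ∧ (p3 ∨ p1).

Tableau for the negation ¬(□(¬p2 ∨ p2) ∧ (p3 ∨ p1)):
1. ¬(□(¬p2 ∨ p2) ∧ (p3 ∨ p1)), 0
2. ¬(p3 ∨ p1), 0   [¬∧-rule on 1 (branches; this branch)]
3. ¬p3, 0   [¬∨-rule on 2]
4. ¬p1, 0   [¬∨-rule on 2]
Accessibility: 0R0
The negation has an open branch (countermodel exists).

No, not valid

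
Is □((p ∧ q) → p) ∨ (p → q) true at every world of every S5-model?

Yes, valid

Tableau for the negation ¬(□((p ∧ q) → p) ∨ (p → q)):
1. ¬(□((p ∧ q) → p) ∨ (p → q)), u
2. ¬□((p ∧ q) → p), u
3. ¬(p → q), u
4. p, u
5. ¬q, u
6. ¬((p ∧ q) → p), v
7. p ∧ q, v
8. ¬p, v
9. p, v
10. q, v
Accessibility: uRu, uRv, vRu, vRv
Branch closes: p and ¬p both at v.
Every branch of the negation's tableau closes; the branch above is one of them.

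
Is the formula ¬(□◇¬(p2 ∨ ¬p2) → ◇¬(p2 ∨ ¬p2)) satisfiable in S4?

No, unsatisfiable

1. ¬(□◇¬(p2 ∨ ¬p2) → ◇¬(p2 ∨ ¬p2)), u
2. □◇¬(p2 ∨ ¬p2), u   [¬→-rule on 1]
3. ¬◇¬(p2 ∨ ¬p2), u   [¬→-rule on 1]
4. ◇¬(p2 ∨ ¬p2), u   [□-rule on 2 via uRu]
5. p2 ∨ ¬p2, u   [¬◇-rule on 3 via uRu]
6. ¬p2, u   [∨-rule on 5 (branches; this branch)]
7. ¬(p2 ∨ ¬p2), v   [◇-rule on 4: fresh world v, uRv]
8. ¬p2, v   [¬∨-rule on 7]
9. p2, v   [¬∨-rule on 7]
Accessibility: uRu, uRv, vRv
Branch closes: p2 and ¬p2 both at v.
All branches of the tableau close; one closing branch shown above.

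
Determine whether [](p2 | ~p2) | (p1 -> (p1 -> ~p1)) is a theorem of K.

Tableau for the negation ~([](p2 | ~p2) | (p1 -> (p1 -> ~p1))):
1. ~([](p2 | ~p2) | (p1 -> (p1 -> ~p1))), w0
2. ~[](p2 | ~p2), w0
3. ~(p1 -> (p1 -> ~p1)), w0
4. p1, w0
5. ~(p1 -> ~p1), w0
6. ~(p2 | ~p2), w1
7. ~p2, w1
8. p2, w1
Accessibility: w0Rw1
Branch closes: p2 and ~p2 both at w1.
All branches of the negation close; one closing branch shown above.

Yes, valid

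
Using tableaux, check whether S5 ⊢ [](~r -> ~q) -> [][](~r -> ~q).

Yes, valid

Tableau for the negation ~([](~r -> ~q) -> [][](~r -> ~q)):
1. ~([](~r -> ~q) -> [][](~r -> ~q)), w0
2. [](~r -> ~q), w0
3. ~[][](~r -> ~q), w0
4. ~r -> ~q, w0
5. ~q, w0
6. ~[](~r -> ~q), w1
7. ~r -> ~q, w1
8. ~q, w1
9. ~(~r -> ~q), w2
10. ~r, w2
11. q, w2
12. ~r -> ~q, w2
13. ~q, w2
Accessibility: w0Rw0, w0Rw1, w0Rw2, w1Rw0, w1Rw1, w1Rw2, w2Rw0, w2Rw1, w2Rw2
Branch closes: q and ~q both at w2.
All branches of the negation close; one closing branch shown above.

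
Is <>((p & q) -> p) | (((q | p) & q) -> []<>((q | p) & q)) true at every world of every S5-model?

Valid

Tableau for the negation ~(<>((p & q) -> p) | (((q | p) & q) -> []<>((q | p) & q))):
1. ~(<>((p & q) -> p) | (((q | p) & q) -> []<>((q | p) & q))), w0
2. ~<>((p & q) -> p), w0   [~|-rule on 1]
3. ~(((q | p) & q) -> []<>((q | p) & q)), w0   [~|-rule on 1]
4. (q | p) & q, w0   [~->-rule on 3]
5. ~[]<>((q | p) & q), w0   [~->-rule on 3]
6. q | p, w0   [&-rule on 4]
7. q, w0   [&-rule on 4]
8. ~((p & q) -> p), w0   [~<>-rule on 2 via w0Rw0]
9. p & q, w0   [~->-rule on 8]
10. ~p, w0   [~->-rule on 8]
11. p, w0   [&-rule on 9]
Accessibility: w0Rw0
Branch closes: p and ~p both at w0.
Every branch of the negation's tableau closes; the branch above is one of them.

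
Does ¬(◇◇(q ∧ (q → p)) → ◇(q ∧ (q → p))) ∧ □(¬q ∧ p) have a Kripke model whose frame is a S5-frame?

Unsatisfiable

1. ¬(◇◇(q ∧ (q → p)) → ◇(q ∧ (q → p))) ∧ □(¬q ∧ p), 0
2. ¬(◇◇(q ∧ (q → p)) → ◇(q ∧ (q → p))), 0   [∧-rule on 1]
3. □(¬q ∧ p), 0   [∧-rule on 1]
4. ◇◇(q ∧ (q → p)), 0   [¬→-rule on 2]
5. ¬◇(q ∧ (q → p)), 0   [¬→-rule on 2]
6. ¬q ∧ p, 0   [□-rule on 3 via 0R0]
7. ¬q, 0   [∧-rule on 6]
8. p, 0   [∧-rule on 6]
9. ¬(q ∧ (q → p)), 0   [¬◇-rule on 5 via 0R0]
10. ◇(q ∧ (q → p)), 1   [◇-rule on 4: fresh world 1, 0R1]
11. ¬q ∧ p, 1   [□-rule on 3 via 0R1]
12. ¬q, 1   [∧-rule on 11]
13. p, 1   [∧-rule on 11]
14. ¬(q ∧ (q → p)), 1   [¬◇-rule on 5 via 0R1]
15. q ∧ (q → p), 2   [◇-rule on 10: fresh world 2, 1R2]
16. q, 2   [∧-rule on 15]
17. q → p, 2   [∧-rule on 15]
18. ¬q ∧ p, 2   [□-rule on 3 via 0R2]
19. ¬q, 2   [∧-rule on 18]
20. p, 2   [∧-rule on 18]
Accessibility: 0R0, 0R1, 0R2, 1R0, 1R1, 1R2, 2R0, 2R1, 2R2
Branch closes: q and ¬q both at 2.
All branches of the tableau close; one closing branch shown above.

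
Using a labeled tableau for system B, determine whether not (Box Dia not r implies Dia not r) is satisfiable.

Unsatisfiable (every branch closes)

1. not (Box Dia not r implies Dia not r), w0
2. Box Dia not r, w0
3. not Dia not r, w0
4. Dia not r, w0
5. r, w0
6. not r, w1
7. Dia not r, w1
8. r, w1
Accessibility: w0Rw0, w0Rw1, w1Rw0, w1Rw1
Branch closes: r and not r both at w1.
Every branch closes; the branch above is one of them.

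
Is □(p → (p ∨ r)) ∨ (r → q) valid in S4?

Valid

Tableau for the negation ¬(□(p → (p ∨ r)) ∨ (r → q)):
1. ¬(□(p → (p ∨ r)) ∨ (r → q)), 0
2. ¬□(p → (p ∨ r)), 0
3. ¬(r → q), 0
4. r, 0
5. ¬q, 0
6. ¬(p → (p ∨ r)), 1
7. p, 1
8. ¬(p ∨ r), 1
9. ¬p, 1
10. ¬r, 1
Accessibility: 0R0, 0R1, 1R1
Branch closes: p and ¬p both at 1.
Every branch of the negation's tableau closes; the branch above is one of them.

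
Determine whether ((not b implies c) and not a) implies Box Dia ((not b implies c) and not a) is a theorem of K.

Tableau for the negation not (((not b implies c) and not a) implies Box Dia ((not b implies c) and not a)):
1. not (((not b implies c) and not a) implies Box Dia ((not b implies c) and not a)), 0
2. (not b implies c) and not a, 0
3. not Box Dia ((not b implies c) and not a), 0
4. not b implies c, 0
5. not a, 0
6. c, 0
7. not Dia ((not b implies c) and not a), 1
Accessibility: 0R1
The negation has an open branch (countermodel exists).

Invalid (countermodel exists)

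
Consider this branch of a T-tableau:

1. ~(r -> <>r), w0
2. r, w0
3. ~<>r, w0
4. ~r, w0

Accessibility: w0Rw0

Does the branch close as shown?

Yes, closed

Both r and ~r appear at w0.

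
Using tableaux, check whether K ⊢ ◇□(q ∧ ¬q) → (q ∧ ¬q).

Tableau for the negation ¬(◇□(q ∧ ¬q) → (q ∧ ¬q)):
1. ¬(◇□(q ∧ ¬q) → (q ∧ ¬q)), u
2. ◇□(q ∧ ¬q), u
3. ¬(q ∧ ¬q), u
4. q, u
5. □(q ∧ ¬q), v
Accessibility: uRv
The negation has an open branch (countermodel exists).

Not valid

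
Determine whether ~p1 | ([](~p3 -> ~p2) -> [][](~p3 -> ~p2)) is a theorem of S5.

Yes, valid

Tableau for the negation ~(~p1 | ([](~p3 -> ~p2) -> [][](~p3 -> ~p2))):
1. ~(~p1 | ([](~p3 -> ~p2) -> [][](~p3 -> ~p2))), w0
2. p1, w0   [~|-rule on 1]
3. ~([](~p3 -> ~p2) -> [][](~p3 -> ~p2)), w0   [~|-rule on 1]
4. [](~p3 -> ~p2), w0   [~->-rule on 3]
5. ~[][](~p3 -> ~p2), w0   [~->-rule on 3]
6. ~p3 -> ~p2, w0   [[]-rule on 4 via w0Rw0]
7. ~p2, w0   [->-rule on 6 (branches; this branch)]
8. ~[](~p3 -> ~p2), w1   [~[]-rule on 5: fresh world w1, w0Rw1]
9. ~p3 -> ~p2, w1   [[]-rule on 4 via w0Rw1]
10. ~p2, w1   [->-rule on 9 (branches; this branch)]
11. ~(~p3 -> ~p2), w2   [~[]-rule on 8: fresh world w2, w1Rw2]
12. ~p3, w2   [~->-rule on 11]
13. p2, w2   [~->-rule on 11]
14. ~p3 -> ~p2, w2   [[]-rule on 4 via w0Rw2]
15. ~p2, w2   [->-rule on 14 (branches; this branch)]
Accessibility: w0Rw0, w0Rw1, w0Rw2, w1Rw0, w1Rw1, w1Rw2, w2Rw0, w2Rw1, w2Rw2
Branch closes: p2 and ~p2 both at w2.
Every branch of the negation's tableau closes; the branch above is one of them.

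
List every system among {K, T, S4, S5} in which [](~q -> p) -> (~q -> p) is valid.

K-tableau for the negation ~([](~q -> p) -> (~q -> p)):
1. ~([](~q -> p) -> (~q -> p)), 0
2. [](~q -> p), 0
3. ~(~q -> p), 0
4. ~q, 0
5. ~p, 0
Complete open branch: countermodel on a K-frame, so not valid in K.
T-tableau for the negation ~([](~q -> p) -> (~q -> p)):
1. ~([](~q -> p) -> (~q -> p)), 0
2. [](~q -> p), 0
3. ~(~q -> p), 0
4. ~q, 0
5. ~p, 0
6. ~q -> p, 0
7. p, 0
Accessibility: 0R0
Branch closes: p and ~p both at 0.
Every branch closes (one shown): valid in T, hence also in S4, S5 (every theorem of T is a theorem of S4 and S5).

T, S4, S5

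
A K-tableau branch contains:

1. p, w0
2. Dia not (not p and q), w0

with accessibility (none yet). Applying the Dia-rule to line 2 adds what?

a fresh world w1 with w0Rw1, and not (not p and q) at w1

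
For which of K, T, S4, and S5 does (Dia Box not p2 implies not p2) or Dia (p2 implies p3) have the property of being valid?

K-tableau for the negation not ((Dia Box not p2 implies not p2) or Dia (p2 implies p3)):
1. not ((Dia Box not p2 implies not p2) or Dia (p2 implies p3)), 0
2. not (Dia Box not p2 implies not p2), 0   [neg-or-rule on 1]
3. not Dia (p2 implies p3), 0   [neg-or-rule on 1]
4. Dia Box not p2, 0   [neg-implies-rule on 2]
5. p2, 0   [neg-implies-rule on 2]
6. Box not p2, 1   [Dia-rule on 4: fresh world 1, 0R1]
7. not (p2 implies p3), 1   [neg-Dia-rule on 3 via 0R1]
8. p2, 1   [neg-implies-rule on 7]
9. not p3, 1   [neg-implies-rule on 7]
Accessibility: 0R1
Complete open branch: countermodel on a K-frame, so not valid in K.
T-tableau for the negation not ((Dia Box not p2 implies not p2) or Dia (p2 implies p3)):
1. not ((Dia Box not p2 implies not p2) or Dia (p2 implies p3)), 0
2. not (Dia Box not p2 implies not p2), 0   [neg-or-rule on 1]
3. not Dia (p2 implies p3), 0   [neg-or-rule on 1]
4. Dia Box not p2, 0   [neg-implies-rule on 2]
5. p2, 0   [neg-implies-rule on 2]
6. not (p2 implies p3), 0   [neg-Dia-rule on 3 via 0R0]
7. not p3, 0   [neg-implies-rule on 6]
8. Box not p2, 1   [Dia-rule on 4: fresh world 1, 0R1]
9. not (p2 implies p3), 1   [neg-Dia-rule on 3 via 0R1]
10. p2, 1   [neg-implies-rule on 9]
11. not p3, 1   [neg-implies-rule on 9]
12. not p2, 1   [Box-rule on 8 via 1R1]
Accessibility: 0R0, 0R1, 1R1
Branch closes: p2 and not p2 both at 1.
Every branch closes (one shown): valid in T, hence also in S4, S5 (every theorem of T is a theorem of S4 and S5).

T, S4, S5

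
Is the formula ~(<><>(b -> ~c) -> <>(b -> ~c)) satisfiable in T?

1. ~(<><>(b -> ~c) -> <>(b -> ~c)), w0
2. <><>(b -> ~c), w0   [~->-rule on 1]
3. ~<>(b -> ~c), w0   [~->-rule on 1]
4. ~(b -> ~c), w0   [~<>-rule on 3 via w0Rw0]
5. b, w0   [~->-rule on 4]
6. c, w0   [~->-rule on 4]
7. <>(b -> ~c), w1   [<>-rule on 2: fresh world w1, w0Rw1]
8. ~(b -> ~c), w1   [~<>-rule on 3 via w0Rw1]
9. b, w1   [~->-rule on 8]
10. c, w1   [~->-rule on 8]
11. b -> ~c, w2   [<>-rule on 7: fresh world w2, w1Rw2]
12. ~c, w2   [->-rule on 11 (branches; this branch)]
Accessibility: w0Rw0, w0Rw1, w1Rw1, w1Rw2, w2Rw2

Satisfiable (open branch found)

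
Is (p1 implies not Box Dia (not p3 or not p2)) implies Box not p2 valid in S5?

Tableau for the negation not ((p1 implies not Box Dia (not p3 or not p2)) implies Box not p2):
1. not ((p1 implies not Box Dia (not p3 or not p2)) implies Box not p2), 0
2. p1 implies not Box Dia (not p3 or not p2), 0   [neg-implies-rule on 1]
3. not Box not p2, 0   [neg-implies-rule on 1]
4. not Box Dia (not p3 or not p2), 0   [implies-rule on 2 (branches; this branch)]
5. p2, 1   [neg-Box-rule on 3: fresh world 1, 0R1]
6. not Dia (not p3 or not p2), 2   [neg-Box-rule on 4: fresh world 2, 0R2]
7. not (not p3 or not p2), 0   [neg-Dia-rule on 6 via 2R0]
8. p3, 0   [neg-or-rule on 7]
9. p2, 0   [neg-or-rule on 7]
10. not (not p3 or not p2), 1   [neg-Dia-rule on 6 via 2R1]
11. p3, 1   [neg-or-rule on 10]
12. not (not p3 or not p2), 2   [neg-Dia-rule on 6 via 2R2]
13. p3, 2   [neg-or-rule on 12]
14. p2, 2   [neg-or-rule on 12]
Accessibility: 0R0, 0R1, 0R2, 1R0, 1R1, 1R2, 2R0, 2R1, 2R2
The negation has an open branch (countermodel exists).

Not valid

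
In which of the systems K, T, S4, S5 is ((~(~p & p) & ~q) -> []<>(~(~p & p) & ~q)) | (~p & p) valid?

S5

S5-tableau for the negation ~(((~(~p & p) & ~q) -> []<>(~(~p & p) & ~q)) | (~p & p)):
1. ~(((~(~p & p) & ~q) -> []<>(~(~p & p) & ~q)) | (~p & p)), u
2. ~((~(~p & p) & ~q) -> []<>(~(~p & p) & ~q)), u
3. ~(~p & p), u
4. ~(~p & p) & ~q, u
5. ~[]<>(~(~p & p) & ~q), u
6. ~q, u
7. ~p, u
8. ~<>(~(~p & p) & ~q), v
9. ~(~(~p & p) & ~q), u
10. ~(~(~p & p) & ~q), v
11. ~p & p, u
12. p, u
Accessibility: uRu, uRv, vRu, vRv
Branch closes: p and ~p both at u.
Every branch closes (one shown): valid in S5.
S4-tableau for the negation ~(((~(~p & p) & ~q) -> []<>(~(~p & p) & ~q)) | (~p & p)):
1. ~(((~(~p & p) & ~q) -> []<>(~(~p & p) & ~q)) | (~p & p)), u
2. ~((~(~p & p) & ~q) -> []<>(~(~p & p) & ~q)), u
3. ~(~p & p), u
4. ~(~p & p) & ~q, u
5. ~[]<>(~(~p & p) & ~q), u
6. ~q, u
7. ~p, u
8. ~<>(~(~p & p) & ~q), v
9. ~(~(~p & p) & ~q), v
10. q, v
Accessibility: uRu, uRv, vRv
Complete open branch: countermodel on an S4-frame, so not valid in S4, nor in K, T (the same frame is also a K-frame and a T-frame).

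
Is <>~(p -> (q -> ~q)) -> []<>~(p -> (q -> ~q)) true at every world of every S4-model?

Tableau for the negation ~(<>~(p -> (q -> ~q)) -> []<>~(p -> (q -> ~q))):
1. ~(<>~(p -> (q -> ~q)) -> []<>~(p -> (q -> ~q))), 0
2. <>~(p -> (q -> ~q)), 0   [~->-rule on 1]
3. ~[]<>~(p -> (q -> ~q)), 0   [~->-rule on 1]
4. ~(p -> (q -> ~q)), 1   [<>-rule on 2: fresh world 1, 0R1]
5. p, 1   [~->-rule on 4]
6. ~(q -> ~q), 1   [~->-rule on 4]
7. q, 1   [~->-rule on 6]
8. ~<>~(p -> (q -> ~q)), 2   [~[]-rule on 3: fresh world 2, 0R2]
9. p -> (q -> ~q), 2   [~<>-rule on 8 via 2R2]
10. q -> ~q, 2   [->-rule on 9 (branches; this branch)]
11. ~q, 2   [->-rule on 10 (branches; this branch)]
Accessibility: 0R0, 0R1, 0R2, 1R1, 2R2
The negation has an open branch (countermodel exists).

Not valid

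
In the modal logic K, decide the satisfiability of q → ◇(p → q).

Satisfiable (open branch found)

1. q → ◇(p → q), 0
2. ◇(p → q), 0
3. p → q, 1
4. q, 1
Accessibility: 0R1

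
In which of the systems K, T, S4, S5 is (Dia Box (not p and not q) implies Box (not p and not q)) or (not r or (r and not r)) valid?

S5

S5-tableau for the negation not ((Dia Box (not p and not q) implies Box (not p and not q)) or (not r or (r and not r))):
1. not ((Dia Box (not p and not q) implies Box (not p and not q)) or (not r or (r and not r))), w0
2. not (Dia Box (not p and not q) implies Box (not p and not q)), w0
3. not (not r or (r and not r)), w0
4. Dia Box (not p and not q), w0
5. not Box (not p and not q), w0
6. r, w0
7. not (r and not r), w0
8. Box (not p and not q), w1
9. not p and not q, w0
10. not p, w0
11. not q, w0
12. not p and not q, w1
13. not p, w1
14. not q, w1
15. not (not p and not q), w2
16. not p and not q, w2
17. not p, w2
18. not q, w2
19. q, w2
Accessibility: w0Rw0, w0Rw1, w0Rw2, w1Rw0, w1Rw1, w1Rw2, w2Rw0, w2Rw1, w2Rw2
Branch closes: q and not q both at w2.
Every branch closes (one shown): valid in S5.
S4-tableau for the negation not ((Dia Box (not p and not q) implies Box (not p and not q)) or (not r or (r and not r))):
1. not ((Dia Box (not p and not q) implies Box (not p and not q)) or (not r or (r and not r))), w0
2. not (Dia Box (not p and not q) implies Box (not p and not q)), w0
3. not (not r or (r and not r)), w0
4. Dia Box (not p and not q), w0
5. not Box (not p and not q), w0
6. r, w0
7. not (r and not r), w0
8. Box (not p and not q), w1
9. not p and not q, w1
10. not p, w1
11. not q, w1
12. not (not p and not q), w2
13. q, w2
Accessibility: w0Rw0, w0Rw1, w0Rw2, w1Rw1, w2Rw2
Complete open branch: countermodel on an S4-frame, so not valid in S4, nor in K, T (the same frame is also a K-frame and a T-frame).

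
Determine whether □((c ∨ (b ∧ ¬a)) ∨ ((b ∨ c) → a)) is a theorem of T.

Valid in T

Tableau for the negation ¬□((c ∨ (b ∧ ¬a)) ∨ ((b ∨ c) → a)):
1. ¬□((c ∨ (b ∧ ¬a)) ∨ ((b ∨ c) → a)), 0
2. ¬((c ∨ (b ∧ ¬a)) ∨ ((b ∨ c) → a)), 1   [¬□-rule on 1: fresh world 1, 0R1]
3. ¬(c ∨ (b ∧ ¬a)), 1   [¬∨-rule on 2]
4. ¬((b ∨ c) → a), 1   [¬∨-rule on 2]
5. ¬c, 1   [¬∨-rule on 3]
6. ¬(b ∧ ¬a), 1   [¬∨-rule on 3]
7. b ∨ c, 1   [¬→-rule on 4]
8. ¬a, 1   [¬→-rule on 4]
9. ¬b, 1   [¬∧-rule on 6 (branches; this branch)]
10. c, 1   [∨-rule on 7 (branches; this branch)]
Accessibility: 0R0, 0R1, 1R1
Branch closes: c and ¬c both at 1.
All branches of the negation close; one closing branch shown above.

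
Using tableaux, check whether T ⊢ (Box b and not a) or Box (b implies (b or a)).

Yes, valid

Tableau for the negation not ((Box b and not a) or Box (b implies (b or a))):
1. not ((Box b and not a) or Box (b implies (b or a))), 0
2. not (Box b and not a), 0   [neg-or-rule on 1]
3. not Box (b implies (b or a)), 0   [neg-or-rule on 1]
4. a, 0   [neg-and-rule on 2 (branches; this branch)]
5. not (b implies (b or a)), 1   [neg-Box-rule on 3: fresh world 1, 0R1]
6. b, 1   [neg-implies-rule on 5]
7. not (b or a), 1   [neg-implies-rule on 5]
8. not b, 1   [neg-or-rule on 7]
9. not a, 1   [neg-or-rule on 7]
Accessibility: 0R0, 0R1, 1R1
Branch closes: b and not b both at 1.
Every branch of the negation's tableau closes; the branch above is one of them.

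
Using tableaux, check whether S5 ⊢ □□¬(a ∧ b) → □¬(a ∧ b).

Valid

Tableau for the negation ¬(□□¬(a ∧ b) → □¬(a ∧ b)):
1. ¬(□□¬(a ∧ b) → □¬(a ∧ b)), w0
2. □□¬(a ∧ b), w0
3. ¬□¬(a ∧ b), w0
4. □¬(a ∧ b), w0
5. ¬(a ∧ b), w0
6. ¬b, w0
7. a ∧ b, w1
8. a, w1
9. b, w1
10. □¬(a ∧ b), w1
11. ¬(a ∧ b), w1
12. ¬b, w1
Accessibility: w0Rw0, w0Rw1, w1Rw0, w1Rw1
Branch closes: b and ¬b both at w1.
All branches of the negation close; one closing branch shown above.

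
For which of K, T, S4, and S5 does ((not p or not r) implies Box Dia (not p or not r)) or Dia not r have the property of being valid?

S5

S4-tableau for the negation not (((not p or not r) implies Box Dia (not p or not r)) or Dia not r):
1. not (((not p or not r) implies Box Dia (not p or not r)) or Dia not r), w0
2. not ((not p or not r) implies Box Dia (not p or not r)), w0   [neg-or-rule on 1]
3. not Dia not r, w0   [neg-or-rule on 1]
4. not p or not r, w0   [neg-implies-rule on 2]
5. not Box Dia (not p or not r), w0   [neg-implies-rule on 2]
6. r, w0   [neg-Dia-rule on 3 via w0Rw0]
7. not p, w0   [or-rule on 4 (branches; this branch)]
8. not Dia (not p or not r), w1   [neg-Box-rule on 5: fresh world w1, w0Rw1]
9. r, w1   [neg-Dia-rule on 3 via w0Rw1]
10. not (not p or not r), w1   [neg-Dia-rule on 8 via w1Rw1]
11. p, w1   [neg-or-rule on 10]
Accessibility: w0Rw0, w0Rw1, w1Rw1
Complete open branch: countermodel on an S4-frame, so not valid in S4, nor in K, T (the same frame is also a K-frame and a T-frame).
S5-tableau for the negation not (((not p or not r) implies Box Dia (not p or not r)) or Dia not r):
1. not (((not p or not r) implies Box Dia (not p or not r)) or Dia not r), w0
2. not ((not p or not r) implies Box Dia (not p or not r)), w0   [neg-or-rule on 1]
3. not Dia not r, w0   [neg-or-rule on 1]
4. not p or not r, w0   [neg-implies-rule on 2]
5. not Box Dia (not p or not r), w0   [neg-implies-rule on 2]
6. r, w0   [neg-Dia-rule on 3 via w0Rw0]
7. not p, w0   [or-rule on 4 (branches; this branch)]
8. not Dia (not p or not r), w1   [neg-Box-rule on 5: fresh world w1, w0Rw1]
9. r, w1   [neg-Dia-rule on 3 via w0Rw1]
10. not (not p or not r), w0   [neg-Dia-rule on 8 via w1Rw0]
11. p, w0   [neg-or-rule on 10]
Accessibility: w0Rw0, w0Rw1, w1Rw0, w1Rw1
Branch closes: p and not p both at w0.
Every branch closes (one shown): valid in S5.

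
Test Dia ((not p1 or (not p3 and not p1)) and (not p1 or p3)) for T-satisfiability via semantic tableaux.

Yes, satisfiable

1. Dia ((not p1 or (not p3 and not p1)) and (not p1 or p3)), u
2. (not p1 or (not p3 and not p1)) and (not p1 or p3), v
3. not p1 or (not p3 and not p1), v
4. not p1 or p3, v
5. not p3 and not p1, v
6. not p3, v
7. not p1, v
Accessibility: uRu, uRv, vRv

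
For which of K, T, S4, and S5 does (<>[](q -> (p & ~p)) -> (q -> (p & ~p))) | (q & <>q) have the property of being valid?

T, S4, S5

K-tableau for the negation ~((<>[](q -> (p & ~p)) -> (q -> (p & ~p))) | (q & <>q)):
1. ~((<>[](q -> (p & ~p)) -> (q -> (p & ~p))) | (q & <>q)), u
2. ~(<>[](q -> (p & ~p)) -> (q -> (p & ~p))), u
3. ~(q & <>q), u
4. <>[](q -> (p & ~p)), u
5. ~(q -> (p & ~p)), u
6. q, u
7. ~(p & ~p), u
8. ~<>q, u
9. p, u
10. [](q -> (p & ~p)), v
11. ~q, v
Accessibility: uRv
Complete open branch: countermodel on a K-frame, so not valid in K.
T-tableau for the negation ~((<>[](q -> (p & ~p)) -> (q -> (p & ~p))) | (q & <>q)):
1. ~((<>[](q -> (p & ~p)) -> (q -> (p & ~p))) | (q & <>q)), u
2. ~(<>[](q -> (p & ~p)) -> (q -> (p & ~p))), u
3. ~(q & <>q), u
4. <>[](q -> (p & ~p)), u
5. ~(q -> (p & ~p)), u
6. q, u
7. ~(p & ~p), u
8. ~<>q, u
9. ~q, u
Accessibility: uRu
Branch closes: q and ~q both at u.
Every branch closes (one shown): valid in T, hence also in S4, S5 (every theorem of T is a theorem of S4 and S5).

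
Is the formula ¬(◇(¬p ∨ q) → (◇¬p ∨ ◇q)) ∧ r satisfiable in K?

Unsatisfiable

1. ¬(◇(¬p ∨ q) → (◇¬p ∨ ◇q)) ∧ r, w0
2. ¬(◇(¬p ∨ q) → (◇¬p ∨ ◇q)), w0
3. r, w0
4. ◇(¬p ∨ q), w0
5. ¬(◇¬p ∨ ◇q), w0
6. ¬◇¬p, w0
7. ¬◇q, w0
8. ¬p ∨ q, w1
9. p, w1
10. ¬q, w1
11. q, w1
Accessibility: w0Rw1
Branch closes: q and ¬q both at w1.
(One branch shown.) All branches close.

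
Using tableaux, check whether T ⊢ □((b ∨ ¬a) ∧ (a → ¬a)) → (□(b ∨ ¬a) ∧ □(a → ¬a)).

Tableau for the negation ¬(□((b ∨ ¬a) ∧ (a → ¬a)) → (□(b ∨ ¬a) ∧ □(a → ¬a))):
1. ¬(□((b ∨ ¬a) ∧ (a → ¬a)) → (□(b ∨ ¬a) ∧ □(a → ¬a))), w0
2. □((b ∨ ¬a) ∧ (a → ¬a)), w0   [¬→-rule on 1]
3. ¬(□(b ∨ ¬a) ∧ □(a → ¬a)), w0   [¬→-rule on 1]
4. (b ∨ ¬a) ∧ (a → ¬a), w0   [□-rule on 2 via w0Rw0]
5. b ∨ ¬a, w0   [∧-rule on 4]
6. a → ¬a, w0   [∧-rule on 4]
7. ¬□(a → ¬a), w0   [¬∧-rule on 3 (branches; this branch)]
8. ¬a, w0   [∨-rule on 5 (branches; this branch)]
9. ¬(a → ¬a), w1   [¬□-rule on 7: fresh world w1, w0Rw1]
10. a, w1   [¬→-rule on 9]
11. (b ∨ ¬a) ∧ (a → ¬a), w1   [□-rule on 2 via w0Rw1]
12. b ∨ ¬a, w1   [∧-rule on 11]
13. a → ¬a, w1   [∧-rule on 11]
14. b, w1   [∨-rule on 12 (branches; this branch)]
15. ¬a, w1   [→-rule on 13 (branches; this branch)]
Accessibility: w0Rw0, w0Rw1, w1Rw1
Branch closes: a and ¬a both at w1.
Every branch of the negation's tableau closes; the branch above is one of them.

Yes, valid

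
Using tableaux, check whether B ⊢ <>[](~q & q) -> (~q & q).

Valid in B

Tableau for the negation ~(<>[](~q & q) -> (~q & q)):
1. ~(<>[](~q & q) -> (~q & q)), u
2. <>[](~q & q), u   [~->-rule on 1]
3. ~(~q & q), u   [~->-rule on 1]
4. ~q, u   [~&-rule on 3 (branches; this branch)]
5. [](~q & q), v   [<>-rule on 2: fresh world v, uRv]
6. ~q & q, u   [[]-rule on 5 via vRu]
7. q, u   [&-rule on 6]
Accessibility: uRu, uRv, vRu, vRv
Branch closes: q and ~q both at u.
All branches of the negation close; one closing branch shown above.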